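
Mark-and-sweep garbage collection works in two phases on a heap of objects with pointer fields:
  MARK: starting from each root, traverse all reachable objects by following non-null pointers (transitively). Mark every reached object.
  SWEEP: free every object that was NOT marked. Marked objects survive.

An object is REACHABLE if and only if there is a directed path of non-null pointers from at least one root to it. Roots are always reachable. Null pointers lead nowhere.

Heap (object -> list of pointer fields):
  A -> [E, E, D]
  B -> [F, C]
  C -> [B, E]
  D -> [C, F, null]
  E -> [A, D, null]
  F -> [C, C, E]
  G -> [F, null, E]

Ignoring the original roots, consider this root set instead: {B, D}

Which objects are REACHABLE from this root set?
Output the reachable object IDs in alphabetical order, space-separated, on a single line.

Answer: A B C D E F

Derivation:
Roots: B D
Mark B: refs=F C, marked=B
Mark D: refs=C F null, marked=B D
Mark F: refs=C C E, marked=B D F
Mark C: refs=B E, marked=B C D F
Mark E: refs=A D null, marked=B C D E F
Mark A: refs=E E D, marked=A B C D E F
Unmarked (collected): G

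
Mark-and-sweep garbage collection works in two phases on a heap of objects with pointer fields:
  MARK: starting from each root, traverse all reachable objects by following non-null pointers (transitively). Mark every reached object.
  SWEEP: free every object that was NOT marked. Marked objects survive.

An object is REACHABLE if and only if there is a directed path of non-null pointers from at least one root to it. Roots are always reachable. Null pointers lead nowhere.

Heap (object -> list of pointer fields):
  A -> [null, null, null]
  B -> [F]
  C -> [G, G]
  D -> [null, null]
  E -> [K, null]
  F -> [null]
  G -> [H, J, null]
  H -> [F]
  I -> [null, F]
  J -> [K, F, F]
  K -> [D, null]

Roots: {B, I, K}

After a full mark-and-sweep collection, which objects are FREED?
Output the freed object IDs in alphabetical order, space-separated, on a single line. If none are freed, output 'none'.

Roots: B I K
Mark B: refs=F, marked=B
Mark I: refs=null F, marked=B I
Mark K: refs=D null, marked=B I K
Mark F: refs=null, marked=B F I K
Mark D: refs=null null, marked=B D F I K
Unmarked (collected): A C E G H J

Answer: A C E G H J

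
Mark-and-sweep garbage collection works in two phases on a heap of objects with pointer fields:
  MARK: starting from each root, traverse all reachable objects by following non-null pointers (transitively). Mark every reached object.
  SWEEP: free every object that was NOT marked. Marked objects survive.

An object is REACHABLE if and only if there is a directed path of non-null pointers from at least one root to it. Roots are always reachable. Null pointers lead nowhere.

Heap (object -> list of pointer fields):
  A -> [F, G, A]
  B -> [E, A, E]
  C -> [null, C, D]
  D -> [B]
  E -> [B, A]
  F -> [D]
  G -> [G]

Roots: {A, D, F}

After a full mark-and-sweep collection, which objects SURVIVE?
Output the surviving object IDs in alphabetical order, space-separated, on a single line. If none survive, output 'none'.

Roots: A D F
Mark A: refs=F G A, marked=A
Mark D: refs=B, marked=A D
Mark F: refs=D, marked=A D F
Mark G: refs=G, marked=A D F G
Mark B: refs=E A E, marked=A B D F G
Mark E: refs=B A, marked=A B D E F G
Unmarked (collected): C

Answer: A B D E F G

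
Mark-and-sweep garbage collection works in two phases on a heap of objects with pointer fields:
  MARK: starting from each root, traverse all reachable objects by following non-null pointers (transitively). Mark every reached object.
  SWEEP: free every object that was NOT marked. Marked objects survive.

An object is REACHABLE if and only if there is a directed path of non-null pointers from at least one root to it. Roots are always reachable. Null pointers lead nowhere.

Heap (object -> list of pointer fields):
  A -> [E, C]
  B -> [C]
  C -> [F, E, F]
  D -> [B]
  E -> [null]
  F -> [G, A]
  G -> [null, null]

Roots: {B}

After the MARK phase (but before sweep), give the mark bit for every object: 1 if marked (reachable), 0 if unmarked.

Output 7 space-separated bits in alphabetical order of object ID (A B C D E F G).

Roots: B
Mark B: refs=C, marked=B
Mark C: refs=F E F, marked=B C
Mark F: refs=G A, marked=B C F
Mark E: refs=null, marked=B C E F
Mark G: refs=null null, marked=B C E F G
Mark A: refs=E C, marked=A B C E F G
Unmarked (collected): D

Answer: 1 1 1 0 1 1 1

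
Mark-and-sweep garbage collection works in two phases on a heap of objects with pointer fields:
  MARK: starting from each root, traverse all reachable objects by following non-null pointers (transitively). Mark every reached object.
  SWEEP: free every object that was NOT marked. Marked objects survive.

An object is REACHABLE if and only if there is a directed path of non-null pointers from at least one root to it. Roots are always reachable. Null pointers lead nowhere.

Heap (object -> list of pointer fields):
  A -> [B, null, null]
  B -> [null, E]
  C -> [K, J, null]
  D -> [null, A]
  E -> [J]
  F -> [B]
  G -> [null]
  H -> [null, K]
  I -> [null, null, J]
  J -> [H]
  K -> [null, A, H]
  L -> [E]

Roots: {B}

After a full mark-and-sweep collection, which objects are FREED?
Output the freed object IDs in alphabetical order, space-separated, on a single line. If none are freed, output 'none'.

Roots: B
Mark B: refs=null E, marked=B
Mark E: refs=J, marked=B E
Mark J: refs=H, marked=B E J
Mark H: refs=null K, marked=B E H J
Mark K: refs=null A H, marked=B E H J K
Mark A: refs=B null null, marked=A B E H J K
Unmarked (collected): C D F G I L

Answer: C D F G I L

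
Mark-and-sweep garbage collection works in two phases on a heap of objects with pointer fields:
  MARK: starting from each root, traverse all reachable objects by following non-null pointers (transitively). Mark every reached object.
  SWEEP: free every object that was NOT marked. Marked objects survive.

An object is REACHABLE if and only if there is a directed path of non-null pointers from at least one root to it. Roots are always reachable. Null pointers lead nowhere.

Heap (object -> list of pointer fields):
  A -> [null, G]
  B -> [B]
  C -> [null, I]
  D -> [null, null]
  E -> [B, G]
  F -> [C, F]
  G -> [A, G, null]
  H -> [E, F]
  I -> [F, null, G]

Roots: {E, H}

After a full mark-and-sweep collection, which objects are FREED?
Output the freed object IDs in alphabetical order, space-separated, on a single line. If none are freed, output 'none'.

Roots: E H
Mark E: refs=B G, marked=E
Mark H: refs=E F, marked=E H
Mark B: refs=B, marked=B E H
Mark G: refs=A G null, marked=B E G H
Mark F: refs=C F, marked=B E F G H
Mark A: refs=null G, marked=A B E F G H
Mark C: refs=null I, marked=A B C E F G H
Mark I: refs=F null G, marked=A B C E F G H I
Unmarked (collected): D

Answer: D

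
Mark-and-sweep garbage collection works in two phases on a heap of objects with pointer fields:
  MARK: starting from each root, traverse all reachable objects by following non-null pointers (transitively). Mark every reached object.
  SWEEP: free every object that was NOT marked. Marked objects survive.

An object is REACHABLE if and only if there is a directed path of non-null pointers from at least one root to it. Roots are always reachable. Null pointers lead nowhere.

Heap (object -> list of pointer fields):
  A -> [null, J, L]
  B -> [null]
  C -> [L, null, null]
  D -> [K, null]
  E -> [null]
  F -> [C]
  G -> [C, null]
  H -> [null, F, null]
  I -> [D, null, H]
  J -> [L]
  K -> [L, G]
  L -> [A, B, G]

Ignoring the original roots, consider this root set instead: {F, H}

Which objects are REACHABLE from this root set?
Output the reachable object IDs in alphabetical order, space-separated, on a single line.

Answer: A B C F G H J L

Derivation:
Roots: F H
Mark F: refs=C, marked=F
Mark H: refs=null F null, marked=F H
Mark C: refs=L null null, marked=C F H
Mark L: refs=A B G, marked=C F H L
Mark A: refs=null J L, marked=A C F H L
Mark B: refs=null, marked=A B C F H L
Mark G: refs=C null, marked=A B C F G H L
Mark J: refs=L, marked=A B C F G H J L
Unmarked (collected): D E I K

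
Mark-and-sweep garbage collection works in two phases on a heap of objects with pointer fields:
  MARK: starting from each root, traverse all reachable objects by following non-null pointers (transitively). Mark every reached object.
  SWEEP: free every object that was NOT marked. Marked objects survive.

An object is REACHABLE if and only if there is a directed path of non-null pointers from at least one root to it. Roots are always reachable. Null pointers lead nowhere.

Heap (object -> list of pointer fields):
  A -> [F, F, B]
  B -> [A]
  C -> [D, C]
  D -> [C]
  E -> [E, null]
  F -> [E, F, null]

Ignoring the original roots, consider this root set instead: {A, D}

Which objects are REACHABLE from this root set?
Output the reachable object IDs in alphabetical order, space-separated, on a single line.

Roots: A D
Mark A: refs=F F B, marked=A
Mark D: refs=C, marked=A D
Mark F: refs=E F null, marked=A D F
Mark B: refs=A, marked=A B D F
Mark C: refs=D C, marked=A B C D F
Mark E: refs=E null, marked=A B C D E F
Unmarked (collected): (none)

Answer: A B C D E F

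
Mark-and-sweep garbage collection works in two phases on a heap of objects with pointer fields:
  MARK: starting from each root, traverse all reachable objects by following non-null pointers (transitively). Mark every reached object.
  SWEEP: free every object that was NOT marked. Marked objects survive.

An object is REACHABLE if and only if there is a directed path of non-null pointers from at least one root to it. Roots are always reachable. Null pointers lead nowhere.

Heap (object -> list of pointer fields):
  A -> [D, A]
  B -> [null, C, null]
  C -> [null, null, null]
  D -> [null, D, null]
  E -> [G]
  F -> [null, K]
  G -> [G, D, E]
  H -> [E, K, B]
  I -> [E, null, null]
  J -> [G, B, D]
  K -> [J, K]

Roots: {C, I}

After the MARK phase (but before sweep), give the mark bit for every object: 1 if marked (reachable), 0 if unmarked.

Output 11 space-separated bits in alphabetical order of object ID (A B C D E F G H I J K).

Roots: C I
Mark C: refs=null null null, marked=C
Mark I: refs=E null null, marked=C I
Mark E: refs=G, marked=C E I
Mark G: refs=G D E, marked=C E G I
Mark D: refs=null D null, marked=C D E G I
Unmarked (collected): A B F H J K

Answer: 0 0 1 1 1 0 1 0 1 0 0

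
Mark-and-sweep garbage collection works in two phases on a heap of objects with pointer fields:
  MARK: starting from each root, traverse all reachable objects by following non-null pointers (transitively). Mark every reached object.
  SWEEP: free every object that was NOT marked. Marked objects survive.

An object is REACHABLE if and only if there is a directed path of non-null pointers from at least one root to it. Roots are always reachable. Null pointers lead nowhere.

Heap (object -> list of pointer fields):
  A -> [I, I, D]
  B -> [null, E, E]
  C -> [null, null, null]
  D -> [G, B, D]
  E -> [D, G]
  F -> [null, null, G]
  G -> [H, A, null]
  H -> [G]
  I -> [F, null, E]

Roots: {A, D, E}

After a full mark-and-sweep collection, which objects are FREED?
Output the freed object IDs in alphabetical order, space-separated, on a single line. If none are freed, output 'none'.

Roots: A D E
Mark A: refs=I I D, marked=A
Mark D: refs=G B D, marked=A D
Mark E: refs=D G, marked=A D E
Mark I: refs=F null E, marked=A D E I
Mark G: refs=H A null, marked=A D E G I
Mark B: refs=null E E, marked=A B D E G I
Mark F: refs=null null G, marked=A B D E F G I
Mark H: refs=G, marked=A B D E F G H I
Unmarked (collected): C

Answer: C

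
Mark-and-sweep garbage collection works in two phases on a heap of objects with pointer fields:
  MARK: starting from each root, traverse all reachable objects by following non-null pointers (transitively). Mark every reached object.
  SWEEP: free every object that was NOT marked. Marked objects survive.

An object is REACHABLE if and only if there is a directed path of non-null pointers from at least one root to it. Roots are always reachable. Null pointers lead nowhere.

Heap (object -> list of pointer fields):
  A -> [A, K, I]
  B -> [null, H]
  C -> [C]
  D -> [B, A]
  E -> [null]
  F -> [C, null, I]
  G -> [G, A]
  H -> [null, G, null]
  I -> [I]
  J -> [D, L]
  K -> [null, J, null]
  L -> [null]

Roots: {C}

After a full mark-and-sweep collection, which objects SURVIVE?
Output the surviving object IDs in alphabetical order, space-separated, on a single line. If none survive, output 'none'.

Roots: C
Mark C: refs=C, marked=C
Unmarked (collected): A B D E F G H I J K L

Answer: C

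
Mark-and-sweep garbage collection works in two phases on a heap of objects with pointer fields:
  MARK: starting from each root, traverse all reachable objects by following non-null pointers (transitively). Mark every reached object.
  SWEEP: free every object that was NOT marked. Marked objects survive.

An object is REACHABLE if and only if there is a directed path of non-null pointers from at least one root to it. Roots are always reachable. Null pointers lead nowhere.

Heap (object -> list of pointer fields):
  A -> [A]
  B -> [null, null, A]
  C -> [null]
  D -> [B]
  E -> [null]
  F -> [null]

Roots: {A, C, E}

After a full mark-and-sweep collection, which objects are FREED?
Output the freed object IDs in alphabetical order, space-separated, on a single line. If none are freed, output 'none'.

Roots: A C E
Mark A: refs=A, marked=A
Mark C: refs=null, marked=A C
Mark E: refs=null, marked=A C E
Unmarked (collected): B D F

Answer: B D F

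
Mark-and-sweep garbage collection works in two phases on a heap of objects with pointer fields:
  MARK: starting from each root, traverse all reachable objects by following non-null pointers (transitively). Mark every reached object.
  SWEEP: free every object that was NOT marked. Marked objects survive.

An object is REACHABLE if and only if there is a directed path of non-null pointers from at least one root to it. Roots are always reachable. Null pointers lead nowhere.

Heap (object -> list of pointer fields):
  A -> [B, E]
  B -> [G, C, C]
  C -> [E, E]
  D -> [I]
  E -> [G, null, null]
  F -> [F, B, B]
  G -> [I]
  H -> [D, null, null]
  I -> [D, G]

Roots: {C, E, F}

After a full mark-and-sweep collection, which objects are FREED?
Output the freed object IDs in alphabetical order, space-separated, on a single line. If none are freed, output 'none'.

Roots: C E F
Mark C: refs=E E, marked=C
Mark E: refs=G null null, marked=C E
Mark F: refs=F B B, marked=C E F
Mark G: refs=I, marked=C E F G
Mark B: refs=G C C, marked=B C E F G
Mark I: refs=D G, marked=B C E F G I
Mark D: refs=I, marked=B C D E F G I
Unmarked (collected): A H

Answer: A H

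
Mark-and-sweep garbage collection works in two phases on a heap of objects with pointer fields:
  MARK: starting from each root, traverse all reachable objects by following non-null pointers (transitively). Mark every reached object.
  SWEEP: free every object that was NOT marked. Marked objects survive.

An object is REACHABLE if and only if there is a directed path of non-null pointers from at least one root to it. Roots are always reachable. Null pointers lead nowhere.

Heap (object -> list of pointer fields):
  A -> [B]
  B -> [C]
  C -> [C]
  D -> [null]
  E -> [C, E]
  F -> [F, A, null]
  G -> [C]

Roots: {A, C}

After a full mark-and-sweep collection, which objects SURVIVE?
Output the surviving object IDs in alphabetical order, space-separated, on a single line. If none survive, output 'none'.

Roots: A C
Mark A: refs=B, marked=A
Mark C: refs=C, marked=A C
Mark B: refs=C, marked=A B C
Unmarked (collected): D E F G

Answer: A B C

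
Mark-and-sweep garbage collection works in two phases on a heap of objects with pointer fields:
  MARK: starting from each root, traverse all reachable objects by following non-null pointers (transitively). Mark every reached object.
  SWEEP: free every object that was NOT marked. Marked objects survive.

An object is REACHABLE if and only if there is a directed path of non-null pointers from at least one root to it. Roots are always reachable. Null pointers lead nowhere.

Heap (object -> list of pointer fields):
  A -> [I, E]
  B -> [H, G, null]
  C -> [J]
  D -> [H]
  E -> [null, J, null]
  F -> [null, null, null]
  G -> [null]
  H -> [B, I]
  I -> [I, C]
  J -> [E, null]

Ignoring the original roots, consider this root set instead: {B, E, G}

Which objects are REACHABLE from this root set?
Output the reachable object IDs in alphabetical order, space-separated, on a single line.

Answer: B C E G H I J

Derivation:
Roots: B E G
Mark B: refs=H G null, marked=B
Mark E: refs=null J null, marked=B E
Mark G: refs=null, marked=B E G
Mark H: refs=B I, marked=B E G H
Mark J: refs=E null, marked=B E G H J
Mark I: refs=I C, marked=B E G H I J
Mark C: refs=J, marked=B C E G H I J
Unmarked (collected): A D F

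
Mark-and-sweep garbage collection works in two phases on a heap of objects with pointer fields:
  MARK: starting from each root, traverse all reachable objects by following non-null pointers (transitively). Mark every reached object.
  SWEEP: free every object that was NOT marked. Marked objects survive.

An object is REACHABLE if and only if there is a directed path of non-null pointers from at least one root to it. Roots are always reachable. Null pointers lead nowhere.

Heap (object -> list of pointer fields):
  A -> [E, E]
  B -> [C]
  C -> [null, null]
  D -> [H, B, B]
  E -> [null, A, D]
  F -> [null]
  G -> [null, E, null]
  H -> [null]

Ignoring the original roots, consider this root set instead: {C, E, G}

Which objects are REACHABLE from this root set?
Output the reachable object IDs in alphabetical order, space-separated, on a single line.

Roots: C E G
Mark C: refs=null null, marked=C
Mark E: refs=null A D, marked=C E
Mark G: refs=null E null, marked=C E G
Mark A: refs=E E, marked=A C E G
Mark D: refs=H B B, marked=A C D E G
Mark H: refs=null, marked=A C D E G H
Mark B: refs=C, marked=A B C D E G H
Unmarked (collected): F

Answer: A B C D E G H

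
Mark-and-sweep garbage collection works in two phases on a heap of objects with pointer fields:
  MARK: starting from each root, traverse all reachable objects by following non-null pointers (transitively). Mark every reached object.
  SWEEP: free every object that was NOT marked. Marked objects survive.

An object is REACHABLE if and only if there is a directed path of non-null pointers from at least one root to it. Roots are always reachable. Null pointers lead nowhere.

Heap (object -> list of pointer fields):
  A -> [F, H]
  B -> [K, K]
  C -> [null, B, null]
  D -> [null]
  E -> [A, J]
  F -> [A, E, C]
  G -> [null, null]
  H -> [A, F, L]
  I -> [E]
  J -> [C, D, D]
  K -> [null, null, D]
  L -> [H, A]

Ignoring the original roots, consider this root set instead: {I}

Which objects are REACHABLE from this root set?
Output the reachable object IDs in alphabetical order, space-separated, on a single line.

Answer: A B C D E F H I J K L

Derivation:
Roots: I
Mark I: refs=E, marked=I
Mark E: refs=A J, marked=E I
Mark A: refs=F H, marked=A E I
Mark J: refs=C D D, marked=A E I J
Mark F: refs=A E C, marked=A E F I J
Mark H: refs=A F L, marked=A E F H I J
Mark C: refs=null B null, marked=A C E F H I J
Mark D: refs=null, marked=A C D E F H I J
Mark L: refs=H A, marked=A C D E F H I J L
Mark B: refs=K K, marked=A B C D E F H I J L
Mark K: refs=null null D, marked=A B C D E F H I J K L
Unmarked (collected): G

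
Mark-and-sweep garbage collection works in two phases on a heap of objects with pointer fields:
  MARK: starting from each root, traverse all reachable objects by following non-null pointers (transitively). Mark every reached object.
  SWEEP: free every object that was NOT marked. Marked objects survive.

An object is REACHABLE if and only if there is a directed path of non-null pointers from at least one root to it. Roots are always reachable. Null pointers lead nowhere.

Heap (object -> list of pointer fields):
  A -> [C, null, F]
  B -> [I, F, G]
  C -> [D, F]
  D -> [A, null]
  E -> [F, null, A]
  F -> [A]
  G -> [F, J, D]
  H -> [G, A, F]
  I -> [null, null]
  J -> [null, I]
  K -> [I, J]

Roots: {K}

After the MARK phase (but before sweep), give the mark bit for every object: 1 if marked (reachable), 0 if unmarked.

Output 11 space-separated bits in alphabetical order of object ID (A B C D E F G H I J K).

Roots: K
Mark K: refs=I J, marked=K
Mark I: refs=null null, marked=I K
Mark J: refs=null I, marked=I J K
Unmarked (collected): A B C D E F G H

Answer: 0 0 0 0 0 0 0 0 1 1 1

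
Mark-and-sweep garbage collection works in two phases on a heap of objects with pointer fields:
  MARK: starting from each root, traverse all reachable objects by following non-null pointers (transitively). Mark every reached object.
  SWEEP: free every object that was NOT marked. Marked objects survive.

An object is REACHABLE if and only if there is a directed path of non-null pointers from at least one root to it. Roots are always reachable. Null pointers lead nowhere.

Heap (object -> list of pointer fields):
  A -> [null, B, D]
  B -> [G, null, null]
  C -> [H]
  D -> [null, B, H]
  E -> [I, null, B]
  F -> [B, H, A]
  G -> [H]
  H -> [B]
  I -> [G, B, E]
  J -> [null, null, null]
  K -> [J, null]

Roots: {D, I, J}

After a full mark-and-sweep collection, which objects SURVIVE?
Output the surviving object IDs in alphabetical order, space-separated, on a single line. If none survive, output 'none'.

Roots: D I J
Mark D: refs=null B H, marked=D
Mark I: refs=G B E, marked=D I
Mark J: refs=null null null, marked=D I J
Mark B: refs=G null null, marked=B D I J
Mark H: refs=B, marked=B D H I J
Mark G: refs=H, marked=B D G H I J
Mark E: refs=I null B, marked=B D E G H I J
Unmarked (collected): A C F K

Answer: B D E G H I J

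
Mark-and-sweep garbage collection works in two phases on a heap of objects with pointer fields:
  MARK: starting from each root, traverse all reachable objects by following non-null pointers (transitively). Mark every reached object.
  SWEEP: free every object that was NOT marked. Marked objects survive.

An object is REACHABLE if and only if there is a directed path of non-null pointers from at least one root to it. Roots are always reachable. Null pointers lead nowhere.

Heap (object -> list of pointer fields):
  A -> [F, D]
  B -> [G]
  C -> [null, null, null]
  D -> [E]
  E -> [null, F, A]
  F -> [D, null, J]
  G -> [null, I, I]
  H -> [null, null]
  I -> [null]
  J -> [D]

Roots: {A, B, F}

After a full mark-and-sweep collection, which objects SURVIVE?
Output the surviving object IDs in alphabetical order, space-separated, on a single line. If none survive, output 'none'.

Answer: A B D E F G I J

Derivation:
Roots: A B F
Mark A: refs=F D, marked=A
Mark B: refs=G, marked=A B
Mark F: refs=D null J, marked=A B F
Mark D: refs=E, marked=A B D F
Mark G: refs=null I I, marked=A B D F G
Mark J: refs=D, marked=A B D F G J
Mark E: refs=null F A, marked=A B D E F G J
Mark I: refs=null, marked=A B D E F G I J
Unmarked (collected): C H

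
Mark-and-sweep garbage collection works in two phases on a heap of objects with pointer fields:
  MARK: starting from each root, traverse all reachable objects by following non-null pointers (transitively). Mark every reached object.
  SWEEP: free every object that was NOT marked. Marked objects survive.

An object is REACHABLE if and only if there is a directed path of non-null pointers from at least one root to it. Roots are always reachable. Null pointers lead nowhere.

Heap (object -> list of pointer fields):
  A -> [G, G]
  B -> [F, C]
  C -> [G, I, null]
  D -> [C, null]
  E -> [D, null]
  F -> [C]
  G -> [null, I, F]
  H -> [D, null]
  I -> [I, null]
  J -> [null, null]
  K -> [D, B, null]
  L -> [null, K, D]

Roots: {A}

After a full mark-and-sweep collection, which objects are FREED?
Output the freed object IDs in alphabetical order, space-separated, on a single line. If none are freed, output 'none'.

Roots: A
Mark A: refs=G G, marked=A
Mark G: refs=null I F, marked=A G
Mark I: refs=I null, marked=A G I
Mark F: refs=C, marked=A F G I
Mark C: refs=G I null, marked=A C F G I
Unmarked (collected): B D E H J K L

Answer: B D E H J K L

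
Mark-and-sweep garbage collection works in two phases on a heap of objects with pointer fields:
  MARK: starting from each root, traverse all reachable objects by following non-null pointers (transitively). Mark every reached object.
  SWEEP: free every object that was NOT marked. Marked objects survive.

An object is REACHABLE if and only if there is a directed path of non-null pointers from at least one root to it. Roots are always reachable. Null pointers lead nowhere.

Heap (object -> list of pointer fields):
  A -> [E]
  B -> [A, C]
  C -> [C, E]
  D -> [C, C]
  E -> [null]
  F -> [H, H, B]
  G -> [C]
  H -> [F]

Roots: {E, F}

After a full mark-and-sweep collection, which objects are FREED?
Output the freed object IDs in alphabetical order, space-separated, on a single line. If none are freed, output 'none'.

Answer: D G

Derivation:
Roots: E F
Mark E: refs=null, marked=E
Mark F: refs=H H B, marked=E F
Mark H: refs=F, marked=E F H
Mark B: refs=A C, marked=B E F H
Mark A: refs=E, marked=A B E F H
Mark C: refs=C E, marked=A B C E F H
Unmarked (collected): D G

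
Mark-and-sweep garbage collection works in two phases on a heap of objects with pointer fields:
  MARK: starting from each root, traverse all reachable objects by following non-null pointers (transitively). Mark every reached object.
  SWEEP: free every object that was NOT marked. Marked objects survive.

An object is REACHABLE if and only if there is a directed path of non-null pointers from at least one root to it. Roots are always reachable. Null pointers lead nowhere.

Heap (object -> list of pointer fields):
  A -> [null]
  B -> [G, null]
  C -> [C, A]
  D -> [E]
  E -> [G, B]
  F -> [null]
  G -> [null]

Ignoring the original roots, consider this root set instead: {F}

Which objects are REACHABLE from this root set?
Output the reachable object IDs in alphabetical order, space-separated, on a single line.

Answer: F

Derivation:
Roots: F
Mark F: refs=null, marked=F
Unmarked (collected): A B C D E G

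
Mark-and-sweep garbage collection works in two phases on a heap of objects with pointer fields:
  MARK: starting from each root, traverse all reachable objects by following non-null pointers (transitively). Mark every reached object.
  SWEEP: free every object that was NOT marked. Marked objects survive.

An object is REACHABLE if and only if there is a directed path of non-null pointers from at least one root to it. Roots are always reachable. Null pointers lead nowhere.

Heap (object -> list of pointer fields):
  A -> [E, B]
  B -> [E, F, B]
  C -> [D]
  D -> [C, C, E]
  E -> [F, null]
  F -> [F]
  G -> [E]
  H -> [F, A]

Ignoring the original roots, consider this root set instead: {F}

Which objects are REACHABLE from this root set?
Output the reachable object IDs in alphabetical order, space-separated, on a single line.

Roots: F
Mark F: refs=F, marked=F
Unmarked (collected): A B C D E G H

Answer: F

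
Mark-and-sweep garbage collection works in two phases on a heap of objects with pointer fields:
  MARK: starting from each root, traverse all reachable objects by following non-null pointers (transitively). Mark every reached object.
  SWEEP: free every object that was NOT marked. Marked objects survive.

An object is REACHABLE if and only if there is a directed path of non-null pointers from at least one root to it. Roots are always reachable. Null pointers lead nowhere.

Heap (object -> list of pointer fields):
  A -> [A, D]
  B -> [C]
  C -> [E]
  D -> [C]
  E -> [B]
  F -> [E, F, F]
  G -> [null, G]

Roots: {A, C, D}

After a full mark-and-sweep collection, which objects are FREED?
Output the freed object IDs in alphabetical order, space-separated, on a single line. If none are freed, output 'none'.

Roots: A C D
Mark A: refs=A D, marked=A
Mark C: refs=E, marked=A C
Mark D: refs=C, marked=A C D
Mark E: refs=B, marked=A C D E
Mark B: refs=C, marked=A B C D E
Unmarked (collected): F G

Answer: F G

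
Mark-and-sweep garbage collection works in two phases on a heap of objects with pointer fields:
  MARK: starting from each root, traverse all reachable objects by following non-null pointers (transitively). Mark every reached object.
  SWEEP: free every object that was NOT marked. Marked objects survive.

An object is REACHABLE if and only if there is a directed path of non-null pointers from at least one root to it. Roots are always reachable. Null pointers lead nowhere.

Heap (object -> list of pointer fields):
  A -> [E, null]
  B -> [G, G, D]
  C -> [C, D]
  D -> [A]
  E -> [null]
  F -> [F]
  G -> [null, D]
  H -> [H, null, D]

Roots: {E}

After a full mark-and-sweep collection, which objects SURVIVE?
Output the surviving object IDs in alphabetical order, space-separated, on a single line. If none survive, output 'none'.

Roots: E
Mark E: refs=null, marked=E
Unmarked (collected): A B C D F G H

Answer: E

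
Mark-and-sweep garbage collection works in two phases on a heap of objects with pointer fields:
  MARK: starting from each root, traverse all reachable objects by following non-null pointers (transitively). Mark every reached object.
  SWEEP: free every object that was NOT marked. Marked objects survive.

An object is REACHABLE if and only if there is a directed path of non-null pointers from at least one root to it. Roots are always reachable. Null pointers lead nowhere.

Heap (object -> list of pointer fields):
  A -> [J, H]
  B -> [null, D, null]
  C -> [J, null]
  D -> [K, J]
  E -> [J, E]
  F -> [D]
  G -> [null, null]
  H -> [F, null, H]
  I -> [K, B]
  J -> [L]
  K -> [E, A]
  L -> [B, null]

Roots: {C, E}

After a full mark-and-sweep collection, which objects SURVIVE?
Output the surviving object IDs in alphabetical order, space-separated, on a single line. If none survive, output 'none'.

Answer: A B C D E F H J K L

Derivation:
Roots: C E
Mark C: refs=J null, marked=C
Mark E: refs=J E, marked=C E
Mark J: refs=L, marked=C E J
Mark L: refs=B null, marked=C E J L
Mark B: refs=null D null, marked=B C E J L
Mark D: refs=K J, marked=B C D E J L
Mark K: refs=E A, marked=B C D E J K L
Mark A: refs=J H, marked=A B C D E J K L
Mark H: refs=F null H, marked=A B C D E H J K L
Mark F: refs=D, marked=A B C D E F H J K L
Unmarked (collected): G I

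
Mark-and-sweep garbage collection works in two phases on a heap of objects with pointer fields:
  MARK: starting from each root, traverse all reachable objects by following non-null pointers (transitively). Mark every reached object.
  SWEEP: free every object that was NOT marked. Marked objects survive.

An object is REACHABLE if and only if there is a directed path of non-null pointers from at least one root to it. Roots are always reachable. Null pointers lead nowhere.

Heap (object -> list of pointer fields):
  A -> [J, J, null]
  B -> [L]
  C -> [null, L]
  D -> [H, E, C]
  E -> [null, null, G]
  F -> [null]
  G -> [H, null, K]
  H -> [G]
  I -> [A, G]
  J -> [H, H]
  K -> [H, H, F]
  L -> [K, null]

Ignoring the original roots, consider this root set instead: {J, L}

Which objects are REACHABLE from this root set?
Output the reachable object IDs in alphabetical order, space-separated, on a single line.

Roots: J L
Mark J: refs=H H, marked=J
Mark L: refs=K null, marked=J L
Mark H: refs=G, marked=H J L
Mark K: refs=H H F, marked=H J K L
Mark G: refs=H null K, marked=G H J K L
Mark F: refs=null, marked=F G H J K L
Unmarked (collected): A B C D E I

Answer: F G H J K L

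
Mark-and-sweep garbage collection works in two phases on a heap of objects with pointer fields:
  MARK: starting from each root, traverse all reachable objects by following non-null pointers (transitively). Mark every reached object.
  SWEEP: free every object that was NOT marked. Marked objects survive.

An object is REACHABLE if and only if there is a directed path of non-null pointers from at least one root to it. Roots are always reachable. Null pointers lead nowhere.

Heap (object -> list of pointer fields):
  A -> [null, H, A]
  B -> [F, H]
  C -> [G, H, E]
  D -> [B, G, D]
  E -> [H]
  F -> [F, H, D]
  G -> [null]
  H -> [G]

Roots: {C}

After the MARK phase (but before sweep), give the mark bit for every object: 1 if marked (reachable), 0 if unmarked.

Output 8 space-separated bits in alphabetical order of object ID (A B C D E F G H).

Answer: 0 0 1 0 1 0 1 1

Derivation:
Roots: C
Mark C: refs=G H E, marked=C
Mark G: refs=null, marked=C G
Mark H: refs=G, marked=C G H
Mark E: refs=H, marked=C E G H
Unmarked (collected): A B D F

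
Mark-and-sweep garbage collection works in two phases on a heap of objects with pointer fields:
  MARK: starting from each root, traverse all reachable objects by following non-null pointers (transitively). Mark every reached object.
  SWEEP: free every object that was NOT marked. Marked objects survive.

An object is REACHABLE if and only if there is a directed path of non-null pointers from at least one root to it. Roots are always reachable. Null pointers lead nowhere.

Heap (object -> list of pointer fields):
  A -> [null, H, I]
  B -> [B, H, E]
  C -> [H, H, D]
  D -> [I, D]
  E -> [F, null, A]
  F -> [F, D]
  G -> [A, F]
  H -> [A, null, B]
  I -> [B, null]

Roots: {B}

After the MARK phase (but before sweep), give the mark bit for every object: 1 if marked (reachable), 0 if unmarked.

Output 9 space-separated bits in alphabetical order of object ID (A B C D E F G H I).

Roots: B
Mark B: refs=B H E, marked=B
Mark H: refs=A null B, marked=B H
Mark E: refs=F null A, marked=B E H
Mark A: refs=null H I, marked=A B E H
Mark F: refs=F D, marked=A B E F H
Mark I: refs=B null, marked=A B E F H I
Mark D: refs=I D, marked=A B D E F H I
Unmarked (collected): C G

Answer: 1 1 0 1 1 1 0 1 1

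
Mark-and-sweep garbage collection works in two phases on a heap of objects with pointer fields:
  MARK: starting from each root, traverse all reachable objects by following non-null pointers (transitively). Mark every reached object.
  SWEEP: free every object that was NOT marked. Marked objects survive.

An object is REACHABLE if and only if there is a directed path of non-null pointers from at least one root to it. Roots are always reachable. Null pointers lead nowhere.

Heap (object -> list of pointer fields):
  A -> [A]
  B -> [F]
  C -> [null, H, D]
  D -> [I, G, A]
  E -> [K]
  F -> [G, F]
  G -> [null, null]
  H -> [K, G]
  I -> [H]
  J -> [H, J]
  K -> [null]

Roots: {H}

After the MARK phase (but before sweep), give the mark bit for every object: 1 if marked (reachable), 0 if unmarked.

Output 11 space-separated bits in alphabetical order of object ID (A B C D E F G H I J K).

Roots: H
Mark H: refs=K G, marked=H
Mark K: refs=null, marked=H K
Mark G: refs=null null, marked=G H K
Unmarked (collected): A B C D E F I J

Answer: 0 0 0 0 0 0 1 1 0 0 1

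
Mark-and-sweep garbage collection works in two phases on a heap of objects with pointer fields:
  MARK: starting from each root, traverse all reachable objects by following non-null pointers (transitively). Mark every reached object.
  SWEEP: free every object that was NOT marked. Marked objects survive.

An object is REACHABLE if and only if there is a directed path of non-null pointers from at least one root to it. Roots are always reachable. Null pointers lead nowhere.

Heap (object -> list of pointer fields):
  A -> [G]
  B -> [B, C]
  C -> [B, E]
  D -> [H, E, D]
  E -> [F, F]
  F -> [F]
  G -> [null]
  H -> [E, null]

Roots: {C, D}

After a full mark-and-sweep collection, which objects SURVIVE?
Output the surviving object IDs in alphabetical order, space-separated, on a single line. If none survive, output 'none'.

Answer: B C D E F H

Derivation:
Roots: C D
Mark C: refs=B E, marked=C
Mark D: refs=H E D, marked=C D
Mark B: refs=B C, marked=B C D
Mark E: refs=F F, marked=B C D E
Mark H: refs=E null, marked=B C D E H
Mark F: refs=F, marked=B C D E F H
Unmarked (collected): A G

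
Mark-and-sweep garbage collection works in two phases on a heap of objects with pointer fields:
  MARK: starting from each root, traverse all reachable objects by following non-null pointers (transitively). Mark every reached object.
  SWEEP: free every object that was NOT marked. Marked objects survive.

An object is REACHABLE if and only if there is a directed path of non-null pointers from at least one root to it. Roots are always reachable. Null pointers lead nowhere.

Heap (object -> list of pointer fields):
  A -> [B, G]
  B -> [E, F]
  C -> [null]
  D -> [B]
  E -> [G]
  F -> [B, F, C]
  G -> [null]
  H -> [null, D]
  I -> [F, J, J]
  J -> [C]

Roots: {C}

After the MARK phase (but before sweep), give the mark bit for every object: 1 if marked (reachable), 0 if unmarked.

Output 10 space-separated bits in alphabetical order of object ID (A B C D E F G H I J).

Roots: C
Mark C: refs=null, marked=C
Unmarked (collected): A B D E F G H I J

Answer: 0 0 1 0 0 0 0 0 0 0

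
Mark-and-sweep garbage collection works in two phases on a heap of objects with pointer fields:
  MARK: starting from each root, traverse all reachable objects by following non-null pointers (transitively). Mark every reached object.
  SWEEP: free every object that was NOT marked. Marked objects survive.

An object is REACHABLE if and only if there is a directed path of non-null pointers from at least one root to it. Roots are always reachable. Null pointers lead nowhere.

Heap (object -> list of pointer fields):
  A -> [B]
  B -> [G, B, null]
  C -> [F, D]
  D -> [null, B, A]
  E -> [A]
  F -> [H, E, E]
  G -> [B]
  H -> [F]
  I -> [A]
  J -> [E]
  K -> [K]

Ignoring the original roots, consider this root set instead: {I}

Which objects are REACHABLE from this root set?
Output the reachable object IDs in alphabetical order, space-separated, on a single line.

Roots: I
Mark I: refs=A, marked=I
Mark A: refs=B, marked=A I
Mark B: refs=G B null, marked=A B I
Mark G: refs=B, marked=A B G I
Unmarked (collected): C D E F H J K

Answer: A B G I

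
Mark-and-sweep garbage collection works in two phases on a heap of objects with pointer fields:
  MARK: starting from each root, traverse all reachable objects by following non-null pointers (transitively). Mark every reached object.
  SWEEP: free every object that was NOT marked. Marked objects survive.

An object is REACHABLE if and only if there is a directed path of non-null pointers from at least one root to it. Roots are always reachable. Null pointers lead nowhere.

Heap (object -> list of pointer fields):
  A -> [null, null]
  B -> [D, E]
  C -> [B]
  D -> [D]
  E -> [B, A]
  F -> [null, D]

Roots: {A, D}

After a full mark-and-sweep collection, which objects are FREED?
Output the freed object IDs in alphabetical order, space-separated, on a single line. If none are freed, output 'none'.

Roots: A D
Mark A: refs=null null, marked=A
Mark D: refs=D, marked=A D
Unmarked (collected): B C E F

Answer: B C E F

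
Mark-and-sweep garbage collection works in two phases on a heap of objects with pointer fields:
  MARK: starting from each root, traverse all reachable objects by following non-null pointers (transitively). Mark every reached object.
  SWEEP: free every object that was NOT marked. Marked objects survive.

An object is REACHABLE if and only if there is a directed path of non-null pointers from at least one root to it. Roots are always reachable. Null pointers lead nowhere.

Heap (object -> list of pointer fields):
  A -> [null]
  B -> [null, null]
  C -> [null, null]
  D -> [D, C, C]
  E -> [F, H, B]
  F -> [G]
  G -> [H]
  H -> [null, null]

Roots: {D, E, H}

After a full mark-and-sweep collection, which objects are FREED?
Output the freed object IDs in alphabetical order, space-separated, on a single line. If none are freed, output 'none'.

Answer: A

Derivation:
Roots: D E H
Mark D: refs=D C C, marked=D
Mark E: refs=F H B, marked=D E
Mark H: refs=null null, marked=D E H
Mark C: refs=null null, marked=C D E H
Mark F: refs=G, marked=C D E F H
Mark B: refs=null null, marked=B C D E F H
Mark G: refs=H, marked=B C D E F G H
Unmarked (collected): A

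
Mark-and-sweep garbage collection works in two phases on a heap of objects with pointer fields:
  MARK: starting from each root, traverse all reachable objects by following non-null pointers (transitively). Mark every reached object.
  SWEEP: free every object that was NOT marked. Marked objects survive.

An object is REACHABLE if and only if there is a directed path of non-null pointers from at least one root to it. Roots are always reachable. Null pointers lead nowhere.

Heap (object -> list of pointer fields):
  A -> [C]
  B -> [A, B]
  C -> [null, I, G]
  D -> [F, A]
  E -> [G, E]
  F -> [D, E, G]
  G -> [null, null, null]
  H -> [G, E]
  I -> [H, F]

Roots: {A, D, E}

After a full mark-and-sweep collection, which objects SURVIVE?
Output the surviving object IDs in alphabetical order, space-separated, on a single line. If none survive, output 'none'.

Roots: A D E
Mark A: refs=C, marked=A
Mark D: refs=F A, marked=A D
Mark E: refs=G E, marked=A D E
Mark C: refs=null I G, marked=A C D E
Mark F: refs=D E G, marked=A C D E F
Mark G: refs=null null null, marked=A C D E F G
Mark I: refs=H F, marked=A C D E F G I
Mark H: refs=G E, marked=A C D E F G H I
Unmarked (collected): B

Answer: A C D E F G H I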